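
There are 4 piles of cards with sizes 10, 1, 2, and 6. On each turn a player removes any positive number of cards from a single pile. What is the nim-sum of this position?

Nim-sum: 10 ^ 1 ^ 2 ^ 6 = 15.

15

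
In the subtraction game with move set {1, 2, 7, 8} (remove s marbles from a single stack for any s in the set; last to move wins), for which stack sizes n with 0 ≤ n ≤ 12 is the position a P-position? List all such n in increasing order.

0, 3, 6, 9, 12

Compute g(0), g(1), … for moves {1, 2, 7, 8}:
g(0) = mex{} = 0
g(1) = mex{0} = 1
g(2) = mex{0,1} = 2
g(3) = mex{1,2} = 0
g(4) = mex{0,2} = 1
g(5) = mex{0,1} = 2
g(6) = mex{1,2} = 0
g(7) = mex{0,2} = 1
g(8) = mex{0,1} = 2
g(9) = mex{1,2} = 0
g(10) = mex{0,2} = 1
g(11) = mex{0,1} = 2
g(12) = mex{1,2} = 0
The P-positions (g = 0) in 0..12 are 0, 3, 6, 9, 12.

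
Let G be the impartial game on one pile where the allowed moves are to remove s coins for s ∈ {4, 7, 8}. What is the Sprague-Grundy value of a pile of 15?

0

Build the Grundy sequence with g(k) = mex{g(k−s) : s ∈ {4, 7, 8}, s ≤ k}:
k:     0  1  2  3  4  5  6  7  8  9 10 11 12 13 14 15
g(k):  0  0  0  0  1  1  1  1  2  2  2  2  0  0  0  0
So g(15) = 0.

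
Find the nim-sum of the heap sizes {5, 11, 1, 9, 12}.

Nim-sum: 5 XOR 11 XOR 1 XOR 9 XOR 12 = 10.

10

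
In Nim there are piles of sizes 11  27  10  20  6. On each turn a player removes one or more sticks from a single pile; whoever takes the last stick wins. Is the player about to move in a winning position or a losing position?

Winning position

Bitwise XOR of the heap sizes:
  01011  (11)
  11011  (27)
  01010  (10)
  10100  (20)
  00110  (6)
  -----
  01000  (8)
The nim-sum is 8 ≠ 0, so this is an N-position: the player to move can win.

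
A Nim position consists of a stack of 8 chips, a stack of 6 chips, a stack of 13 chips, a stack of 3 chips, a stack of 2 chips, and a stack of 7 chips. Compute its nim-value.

5

Compute the nim-sum pairwise:
8 XOR 6 = 14
14 XOR 13 = 3
3 XOR 3 = 0
0 XOR 2 = 2
2 XOR 7 = 5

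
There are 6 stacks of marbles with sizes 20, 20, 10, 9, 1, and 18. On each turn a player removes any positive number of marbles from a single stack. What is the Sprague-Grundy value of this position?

16

Compute the nim-sum pairwise:
20 ⊕ 20 = 0
0 ⊕ 10 = 10
10 ⊕ 9 = 3
3 ⊕ 1 = 2
2 ⊕ 18 = 16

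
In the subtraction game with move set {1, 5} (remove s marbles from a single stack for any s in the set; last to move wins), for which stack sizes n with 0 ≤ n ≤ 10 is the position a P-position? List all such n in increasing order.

0, 2, 4, 6, 8, 10

Grundy values for subtraction set {1, 5}:
k:     0  1  2  3  4  5  6  7  8  9 10
g(k):  0  1  0  1  0  1  0  1  0  1  0
The P-positions (g = 0) in 0..10 are 0, 2, 4, 6, 8, 10.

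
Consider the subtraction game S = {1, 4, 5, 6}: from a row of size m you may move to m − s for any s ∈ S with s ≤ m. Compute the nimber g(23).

3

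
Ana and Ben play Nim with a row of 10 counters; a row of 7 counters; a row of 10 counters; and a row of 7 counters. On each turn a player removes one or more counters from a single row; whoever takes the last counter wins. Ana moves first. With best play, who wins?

Bitwise XOR of the heap sizes:
  1010  (10)
  0111  (7)
  1010  (10)
  0111  (7)
  ----
  0000  (0)
The nim-sum is 0, so this is a P-position: the player to move is in a losing position under optimal play; Ana is about to move from it and so loses — Ben wins.

Ben wins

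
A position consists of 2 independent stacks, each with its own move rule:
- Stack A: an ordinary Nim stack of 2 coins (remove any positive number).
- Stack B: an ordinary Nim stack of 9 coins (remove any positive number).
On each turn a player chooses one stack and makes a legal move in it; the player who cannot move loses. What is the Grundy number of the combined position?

11

Stack A is a plain Nim stack of size 2, so its Grundy value is 2.
Stack B is a plain Nim stack of size 9, so its Grundy value is 9.
By the Sprague-Grundy theorem, the Grundy value of a sum of independent games is the XOR of the component values.
Combined value = 2 ⊕ 9 = 11.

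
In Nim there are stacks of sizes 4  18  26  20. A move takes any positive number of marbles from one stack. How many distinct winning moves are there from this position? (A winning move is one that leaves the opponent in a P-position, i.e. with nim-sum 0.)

Nim-sum: 4 ^ 18 ^ 26 ^ 20 = 24.
The overall nim-sum is X = 24. A stack of size p has a winning move iff p XOR X < p (reduce it to p XOR X).
  4: 4 XOR 24 = 28 ≥ 4 — no move.
  18: 18 XOR 24 = 10 < 18 — winning move (to 10).
  26: 26 XOR 24 = 2 < 26 — winning move (to 2).
  20: 20 XOR 24 = 12 < 20 — winning move (to 12).
That gives 3 winning moves.

3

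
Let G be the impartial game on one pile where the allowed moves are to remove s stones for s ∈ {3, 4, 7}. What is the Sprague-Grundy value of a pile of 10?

Compute g(0), g(1), … for moves {3, 4, 7}:
k:     0  1  2  3  4  5  6  7  8  9 10
g(k):  0  0  0  1  1  1  2  2  2  3  0
So g(10) = 0.

0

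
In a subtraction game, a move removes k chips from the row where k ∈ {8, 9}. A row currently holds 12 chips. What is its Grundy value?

1

Grundy values for subtraction set {8, 9}:
g(0) = mex{} = 0
g(1) = mex{} = 0
g(2) = mex{} = 0
g(3) = mex{} = 0
g(4) = mex{} = 0
g(5) = mex{} = 0
g(6) = mex{} = 0
g(7) = mex{} = 0
g(8) = mex{0} = 1
g(9) = mex{0} = 1
g(10) = mex{0} = 1
g(11) = mex{0} = 1
g(12) = mex{0} = 1
So g(12) = 1.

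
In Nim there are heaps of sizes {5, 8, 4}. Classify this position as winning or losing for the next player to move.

Winning position

Write each in binary and XOR column by column:
  0101  (5)
  1000  (8)
  0100  (4)
  ----
  1001  (9)
The nim-sum is 9 ≠ 0, so this is an N-position: the player to move can win.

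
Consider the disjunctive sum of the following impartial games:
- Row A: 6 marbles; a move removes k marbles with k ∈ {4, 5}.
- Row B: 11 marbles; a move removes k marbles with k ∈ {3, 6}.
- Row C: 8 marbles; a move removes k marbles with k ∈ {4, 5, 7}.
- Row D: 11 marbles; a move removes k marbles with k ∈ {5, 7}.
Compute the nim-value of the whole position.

Build the Grundy sequence for row A with g(k) = mex{g(k−s) : s ∈ {4, 5}, s ≤ k}:
g(0) = mex{} = 0
g(1) = mex{} = 0
g(2) = mex{} = 0
g(3) = mex{} = 0
g(4) = mex{0} = 1
g(5) = mex{0} = 1
g(6) = mex{0} = 1
So g(6) = 1.
Build the Grundy sequence for row B with g(k) = mex{g(k−s) : s ∈ {3, 6}, s ≤ k}:
k:     0  1  2  3  4  5  6  7  8  9 10 11
g(k):  0  0  0  1  1  1  2  2  2  0  0  0
So g(11) = 0.
Grundy values for row C (subtraction set {4, 5, 7}):
k:     0  1  2  3  4  5  6  7  8
g(k):  0  0  0  0  1  1  1  1  2
So g(8) = 2.
Grundy values for row D (subtraction set {5, 7}):
g(0) = mex{} = 0
g(1) = mex{} = 0
g(2) = mex{} = 0
g(3) = mex{} = 0
g(4) = mex{} = 0
g(5) = mex{0} = 1
g(6) = mex{0} = 1
g(7) = mex{0} = 1
g(8) = mex{0} = 1
g(9) = mex{0} = 1
g(10) = mex{0,1} = 2
g(11) = mex{0,1} = 2
So g(11) = 2.
The value of a disjunctive sum is the nim-sum of the parts.
Combined value = 1 ⊕ 0 ⊕ 2 ⊕ 2 = 1.

1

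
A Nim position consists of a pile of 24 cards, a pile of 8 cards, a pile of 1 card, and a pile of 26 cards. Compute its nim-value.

11

Nim-sum: 24 ⊕ 8 ⊕ 1 ⊕ 26 = 11.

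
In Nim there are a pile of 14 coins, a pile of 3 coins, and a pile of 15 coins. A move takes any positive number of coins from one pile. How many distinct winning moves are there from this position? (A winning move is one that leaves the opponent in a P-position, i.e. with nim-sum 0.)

Compute the nim-sum pairwise:
14 ^ 3 = 13
13 ^ 15 = 2
The overall nim-sum is X = 2. A pile of size p has a winning move iff p XOR X < p (reduce it to p XOR X).
  14: 14 XOR 2 = 12 < 14 — winning move (to 12).
  3: 3 XOR 2 = 1 < 3 — winning move (to 1).
  15: 15 XOR 2 = 13 < 15 — winning move (to 13).
That gives 3 winning moves.

3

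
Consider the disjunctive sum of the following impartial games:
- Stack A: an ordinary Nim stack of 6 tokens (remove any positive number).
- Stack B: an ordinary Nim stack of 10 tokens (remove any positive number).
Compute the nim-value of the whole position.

12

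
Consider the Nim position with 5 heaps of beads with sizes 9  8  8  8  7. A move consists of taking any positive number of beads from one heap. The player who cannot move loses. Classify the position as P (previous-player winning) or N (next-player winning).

N-position

Compute the nim-sum pairwise:
9 XOR 8 = 1
1 XOR 8 = 9
9 XOR 8 = 1
1 XOR 7 = 6
The nim-sum is 6 ≠ 0, so this is an N-position: the player to move can win.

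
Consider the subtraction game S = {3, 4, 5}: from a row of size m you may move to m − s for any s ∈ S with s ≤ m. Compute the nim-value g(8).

0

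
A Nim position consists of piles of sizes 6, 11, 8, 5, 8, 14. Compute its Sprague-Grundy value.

6

Write each in binary and XOR column by column:
  0110  (6)
  1011  (11)
  1000  (8)
  0101  (5)
  1000  (8)
  1110  (14)
  ----
  0110  (6)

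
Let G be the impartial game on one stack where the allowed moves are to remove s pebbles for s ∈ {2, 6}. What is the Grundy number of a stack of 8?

0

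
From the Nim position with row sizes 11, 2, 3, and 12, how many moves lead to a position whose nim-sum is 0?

1

Compute the nim-sum pairwise:
11 ^ 2 = 9
9 ^ 3 = 10
10 ^ 12 = 6
The overall nim-sum is X = 6. A row of size p has a winning move iff p XOR X < p (reduce it to p XOR X).
  11: 11 XOR 6 = 13 ≥ 11 — no move.
  2: 2 XOR 6 = 4 ≥ 2 — no move.
  3: 3 XOR 6 = 5 ≥ 3 — no move.
  12: 12 XOR 6 = 10 < 12 — winning move (to 10).
That gives 1 winning move.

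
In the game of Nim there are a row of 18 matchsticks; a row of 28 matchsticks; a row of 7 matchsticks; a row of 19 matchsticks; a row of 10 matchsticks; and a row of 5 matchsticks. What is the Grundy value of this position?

Write each in binary and XOR column by column:
  10010  (18)
  11100  (28)
  00111  (7)
  10011  (19)
  01010  (10)
  00101  (5)
  -----
  10101  (21)

21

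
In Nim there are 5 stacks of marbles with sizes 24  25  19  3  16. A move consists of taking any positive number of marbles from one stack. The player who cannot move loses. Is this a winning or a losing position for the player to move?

Nim-sum: 24 XOR 25 XOR 19 XOR 3 XOR 16 = 1.
The nim-sum is 1 ≠ 0, so this is an N-position: the player to move can win.

Winning position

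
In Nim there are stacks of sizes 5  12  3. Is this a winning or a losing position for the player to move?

Nim-sum: 5 XOR 12 XOR 3 = 10.
The nim-sum is 10 ≠ 0, so this is an N-position: the player to move can win.

Winning position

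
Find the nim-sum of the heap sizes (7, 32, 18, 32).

Nim-sum: 7 ⊕ 32 ⊕ 18 ⊕ 32 = 21.

21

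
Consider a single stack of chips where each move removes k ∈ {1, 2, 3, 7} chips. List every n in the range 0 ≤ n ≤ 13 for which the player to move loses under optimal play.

Compute g(0), g(1), … for moves {1, 2, 3, 7}:
g(0) = mex{} = 0
g(1) = mex{0} = 1
g(2) = mex{0,1} = 2
g(3) = mex{0,1,2} = 3
g(4) = mex{1,2,3} = 0
g(5) = mex{0,2,3} = 1
g(6) = mex{0,1,3} = 2
g(7) = mex{0,1,2} = 3
g(8) = mex{1,2,3} = 0
g(9) = mex{0,2,3} = 1
g(10) = mex{0,1,3} = 2
g(11) = mex{0,1,2} = 3
g(12) = mex{1,2,3} = 0
g(13) = mex{0,2,3} = 1
The P-positions (g = 0) in 0..13 are 0, 4, 8, 12.

0, 4, 8, 12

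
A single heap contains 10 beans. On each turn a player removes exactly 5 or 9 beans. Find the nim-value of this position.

Grundy values for subtraction set {5, 9}:
k:     0  1  2  3  4  5  6  7  8  9 10
g(k):  0  0  0  0  0  1  1  1  1  1  2
So g(10) = 2.

2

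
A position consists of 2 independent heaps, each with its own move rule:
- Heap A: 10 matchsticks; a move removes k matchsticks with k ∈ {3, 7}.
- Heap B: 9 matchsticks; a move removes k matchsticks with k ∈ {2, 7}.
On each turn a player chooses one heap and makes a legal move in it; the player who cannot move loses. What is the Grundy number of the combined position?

0

Build the Grundy sequence for heap A with g(k) = mex{g(k−s) : s ∈ {3, 7}, s ≤ k}:
g(0) = mex{} = 0
g(1) = mex{} = 0
g(2) = mex{} = 0
g(3) = mex{0} = 1
g(4) = mex{0} = 1
g(5) = mex{0} = 1
g(6) = mex{1} = 0
g(7) = mex{0,1} = 2
g(8) = mex{0,1} = 2
g(9) = mex{0} = 1
g(10) = mex{1,2} = 0
So g(10) = 0.
Build the Grundy sequence for heap B with g(k) = mex{g(k−s) : s ∈ {2, 7}, s ≤ k}:
g(0) = mex{} = 0
g(1) = mex{} = 0
g(2) = mex{0} = 1
g(3) = mex{0} = 1
g(4) = mex{1} = 0
g(5) = mex{1} = 0
g(6) = mex{0} = 1
g(7) = mex{0} = 1
g(8) = mex{0,1} = 2
g(9) = mex{1} = 0
So g(9) = 0.
By the Sprague-Grundy theorem, the Grundy value of a sum of independent games is the XOR of the component values.
Combined value = 0 ⊕ 0 = 0.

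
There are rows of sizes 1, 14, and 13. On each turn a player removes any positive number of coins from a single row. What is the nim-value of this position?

2

Compute the nim-sum pairwise:
1 ^ 14 = 15
15 ^ 13 = 2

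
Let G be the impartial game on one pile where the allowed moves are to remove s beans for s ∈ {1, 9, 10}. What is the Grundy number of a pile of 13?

Compute g(0), g(1), … for moves {1, 9, 10}:
g(0) = mex{} = 0
g(1) = mex{0} = 1
g(2) = mex{1} = 0
g(3) = mex{0} = 1
g(4) = mex{1} = 0
g(5) = mex{0} = 1
g(6) = mex{1} = 0
g(7) = mex{0} = 1
g(8) = mex{1} = 0
g(9) = mex{0} = 1
g(10) = mex{0,1} = 2
g(11) = mex{0,1,2} = 3
g(12) = mex{0,1,3} = 2
g(13) = mex{0,1,2} = 3
So g(13) = 3.

3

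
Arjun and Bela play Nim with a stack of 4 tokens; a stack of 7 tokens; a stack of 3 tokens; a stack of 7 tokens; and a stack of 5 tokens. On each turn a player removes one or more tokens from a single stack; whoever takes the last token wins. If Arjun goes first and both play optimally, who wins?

Nim-sum: 4 XOR 7 XOR 3 XOR 7 XOR 5 = 2.
The nim-sum is 2 ≠ 0, so this is an N-position: the player to move can win; Arjun has a winning move.

Arjun wins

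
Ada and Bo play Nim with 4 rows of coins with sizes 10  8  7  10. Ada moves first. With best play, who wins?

Nim-sum: 10 XOR 8 XOR 7 XOR 10 = 15.
The nim-sum is 15 ≠ 0, so this is an N-position: the player to move can win; Ada has a winning move.

Ada wins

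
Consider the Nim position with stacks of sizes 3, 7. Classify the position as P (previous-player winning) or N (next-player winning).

N-position

Nim-sum: 3 ⊕ 7 = 4.
The nim-sum is 4 ≠ 0, so this is an N-position: the player to move can win.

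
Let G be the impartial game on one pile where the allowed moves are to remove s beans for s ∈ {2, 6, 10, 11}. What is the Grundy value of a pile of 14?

Build the Grundy sequence with g(k) = mex{g(k−s) : s ∈ {2, 6, 10, 11}, s ≤ k}:
g(0) = mex{} = 0
g(1) = mex{} = 0
g(2) = mex{0} = 1
g(3) = mex{0} = 1
g(4) = mex{1} = 0
g(5) = mex{1} = 0
g(6) = mex{0} = 1
g(7) = mex{0} = 1
g(8) = mex{1} = 0
g(9) = mex{1} = 0
g(10) = mex{0} = 1
g(11) = mex{0} = 1
g(12) = mex{0,1} = 2
g(13) = mex{1} = 0
g(14) = mex{0,1,2} = 3
So g(14) = 3.

3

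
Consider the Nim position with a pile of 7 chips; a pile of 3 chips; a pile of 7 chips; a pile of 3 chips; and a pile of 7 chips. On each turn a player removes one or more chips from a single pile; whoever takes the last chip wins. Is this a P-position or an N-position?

In binary:
  111  (7)
  011  (3)
  111  (7)
  011  (3)
  111  (7)
  ---
  111  (7)
The nim-sum is 7 ≠ 0, so this is an N-position: the player to move can win.

N-position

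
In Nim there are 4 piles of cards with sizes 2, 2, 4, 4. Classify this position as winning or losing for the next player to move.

Losing position

Compute the nim-sum pairwise:
2 ⊕ 2 = 0
0 ⊕ 4 = 4
4 ⊕ 4 = 0
The nim-sum is 0, so this is a P-position: the player to move is in a losing position under optimal play.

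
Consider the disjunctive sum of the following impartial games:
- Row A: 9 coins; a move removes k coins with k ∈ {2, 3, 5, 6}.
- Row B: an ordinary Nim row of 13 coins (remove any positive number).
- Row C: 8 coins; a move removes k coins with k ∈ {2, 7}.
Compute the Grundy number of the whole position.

15

Grundy values for row A (subtraction set {2, 3, 5, 6}):
k:     0  1  2  3  4  5  6  7  8  9
g(k):  0  0  1  1  2  2  3  3  0  0
So g(9) = 0.
Row B is a plain Nim row of size 13, so its Grundy value is 13.
Grundy values for row C (subtraction set {2, 7}):
k:     0  1  2  3  4  5  6  7  8
g(k):  0  0  1  1  0  0  1  1  2
So g(8) = 2.
By the Sprague-Grundy theorem, the Grundy value of a sum of independent games is the XOR of the component values.
Combined value = 0 XOR 13 XOR 2 = 15.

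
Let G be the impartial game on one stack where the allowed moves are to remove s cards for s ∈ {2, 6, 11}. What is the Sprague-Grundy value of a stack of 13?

0

Grundy values for subtraction set {2, 6, 11}:
g(0) = mex{} = 0
g(1) = mex{} = 0
g(2) = mex{0} = 1
g(3) = mex{0} = 1
g(4) = mex{1} = 0
g(5) = mex{1} = 0
g(6) = mex{0} = 1
g(7) = mex{0} = 1
g(8) = mex{1} = 0
g(9) = mex{1} = 0
g(10) = mex{0} = 1
g(11) = mex{0} = 1
g(12) = mex{0,1} = 2
g(13) = mex{1} = 0
So g(13) = 0.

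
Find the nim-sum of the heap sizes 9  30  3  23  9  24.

18

Nim-sum: 9 ^ 30 ^ 3 ^ 23 ^ 9 ^ 24 = 18.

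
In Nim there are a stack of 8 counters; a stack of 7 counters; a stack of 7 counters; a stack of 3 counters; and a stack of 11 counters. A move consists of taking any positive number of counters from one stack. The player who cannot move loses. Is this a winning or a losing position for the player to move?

Losing position

Write each in binary and XOR column by column:
  1000  (8)
  0111  (7)
  0111  (7)
  0011  (3)
  1011  (11)
  ----
  0000  (0)
The nim-sum is 0, so this is a P-position: the player to move is in a losing position under optimal play.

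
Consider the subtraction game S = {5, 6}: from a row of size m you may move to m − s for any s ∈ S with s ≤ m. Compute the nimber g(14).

Compute g(0), g(1), … for moves {5, 6}:
g(0) = mex{} = 0
g(1) = mex{} = 0
g(2) = mex{} = 0
g(3) = mex{} = 0
g(4) = mex{} = 0
g(5) = mex{0} = 1
g(6) = mex{0} = 1
g(7) = mex{0} = 1
g(8) = mex{0} = 1
g(9) = mex{0} = 1
g(10) = mex{0,1} = 2
g(11) = mex{1} = 0
g(12) = mex{1} = 0
g(13) = mex{1} = 0
g(14) = mex{1} = 0
So g(14) = 0.

0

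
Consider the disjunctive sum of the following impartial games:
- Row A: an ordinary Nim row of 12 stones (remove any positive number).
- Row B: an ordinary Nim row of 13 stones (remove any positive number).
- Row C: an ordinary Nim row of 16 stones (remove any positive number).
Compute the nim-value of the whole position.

17

Row A is a plain Nim row of size 12, so its Grundy value is 12.
Row B is a plain Nim row of size 13, so its Grundy value is 13.
Row C is a plain Nim row of size 16, so its Grundy value is 16.
The value of a disjunctive sum is the nim-sum of the parts.
Combined value = 12 XOR 13 XOR 16 = 17.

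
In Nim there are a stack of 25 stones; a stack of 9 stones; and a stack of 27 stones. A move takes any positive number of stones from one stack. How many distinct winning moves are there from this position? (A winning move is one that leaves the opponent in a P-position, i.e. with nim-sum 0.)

3

In binary:
  11001  (25)
  01001  (9)
  11011  (27)
  -----
  01011  (11)
The overall nim-sum is X = 11. A stack of size p has a winning move iff p XOR X < p (reduce it to p XOR X).
  25: 25 XOR 11 = 18 < 25 — winning move (to 18).
  9: 9 XOR 11 = 2 < 9 — winning move (to 2).
  27: 27 XOR 11 = 16 < 27 — winning move (to 16).
That gives 3 winning moves.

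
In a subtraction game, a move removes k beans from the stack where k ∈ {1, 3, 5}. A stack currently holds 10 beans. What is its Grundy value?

Build the Grundy sequence with g(k) = mex{g(k−s) : s ∈ {1, 3, 5}, s ≤ k}:
g(0) = mex{} = 0
g(1) = mex{0} = 1
g(2) = mex{1} = 0
g(3) = mex{0} = 1
g(4) = mex{1} = 0
g(5) = mex{0} = 1
g(6) = mex{1} = 0
g(7) = mex{0} = 1
g(8) = mex{1} = 0
g(9) = mex{0} = 1
g(10) = mex{1} = 0
So g(10) = 0.

0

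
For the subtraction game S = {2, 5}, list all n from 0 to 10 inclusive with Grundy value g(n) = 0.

0, 1, 4, 7, 8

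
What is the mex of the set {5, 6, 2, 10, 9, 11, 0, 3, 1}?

The values 0, 1, 2, 3 are all present; 4 is the first non-negative integer missing from the set.

4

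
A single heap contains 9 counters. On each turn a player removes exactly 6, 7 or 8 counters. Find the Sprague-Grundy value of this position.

1

Compute g(0), g(1), … for moves {6, 7, 8}:
k:     0  1  2  3  4  5  6  7  8  9
g(k):  0  0  0  0  0  0  1  1  1  1
So g(9) = 1.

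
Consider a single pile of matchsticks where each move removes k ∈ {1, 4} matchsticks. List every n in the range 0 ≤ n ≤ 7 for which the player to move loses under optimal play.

0, 2, 5, 7

Compute g(0), g(1), … for moves {1, 4}:
k:     0  1  2  3  4  5  6  7
g(k):  0  1  0  1  2  0  1  0
The P-positions (g = 0) in 0..7 are 0, 2, 5, 7.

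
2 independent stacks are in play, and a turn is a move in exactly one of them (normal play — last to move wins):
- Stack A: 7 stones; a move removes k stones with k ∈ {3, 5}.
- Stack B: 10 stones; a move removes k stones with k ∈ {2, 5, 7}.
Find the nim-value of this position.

For stack A, compute g(0), g(1), … with moves {3, 5}:
k:     0  1  2  3  4  5  6  7
g(k):  0  0  0  1  1  1  2  2
So g(7) = 2.
For stack B, compute g(0), g(1), … with moves {2, 5, 7}:
k:     0  1  2  3  4  5  6  7  8  9 10
g(k):  0  0  1  1  0  2  1  3  2  2  0
So g(10) = 0.
By the Sprague-Grundy theorem, the Grundy value of a sum of independent games is the XOR of the component values.
Combined value = 2 ⊕ 0 = 2.

2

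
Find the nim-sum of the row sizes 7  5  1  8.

Nim-sum: 7 XOR 5 XOR 1 XOR 8 = 11.

11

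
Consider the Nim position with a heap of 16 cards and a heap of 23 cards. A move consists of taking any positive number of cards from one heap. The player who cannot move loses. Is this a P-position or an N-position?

N-position

Compute the nim-sum pairwise:
16 ⊕ 23 = 7
The nim-sum is 7 ≠ 0, so this is an N-position: the player to move can win.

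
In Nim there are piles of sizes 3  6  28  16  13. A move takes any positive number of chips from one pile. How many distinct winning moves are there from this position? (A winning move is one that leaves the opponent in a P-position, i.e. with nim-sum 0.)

3

Compute the nim-sum pairwise:
3 ^ 6 = 5
5 ^ 28 = 25
25 ^ 16 = 9
9 ^ 13 = 4
The overall nim-sum is X = 4. A pile of size p has a winning move iff p XOR X < p (reduce it to p XOR X).
  3: 3 XOR 4 = 7 ≥ 3 — no move.
  6: 6 XOR 4 = 2 < 6 — winning move (to 2).
  28: 28 XOR 4 = 24 < 28 — winning move (to 24).
  16: 16 XOR 4 = 20 ≥ 16 — no move.
  13: 13 XOR 4 = 9 < 13 — winning move (to 9).
That gives 3 winning moves.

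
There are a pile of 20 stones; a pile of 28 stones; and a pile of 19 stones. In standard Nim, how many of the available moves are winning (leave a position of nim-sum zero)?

3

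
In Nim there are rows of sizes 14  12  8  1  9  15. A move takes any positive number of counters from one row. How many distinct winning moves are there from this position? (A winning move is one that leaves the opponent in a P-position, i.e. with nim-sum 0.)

5

Compute the nim-sum pairwise:
14 XOR 12 = 2
2 XOR 8 = 10
10 XOR 1 = 11
11 XOR 9 = 2
2 XOR 15 = 13
The overall nim-sum is X = 13. A row of size p has a winning move iff p XOR X < p (reduce it to p XOR X).
  14: 14 XOR 13 = 3 < 14 — winning move (to 3).
  12: 12 XOR 13 = 1 < 12 — winning move (to 1).
  8: 8 XOR 13 = 5 < 8 — winning move (to 5).
  1: 1 XOR 13 = 12 ≥ 1 — no move.
  9: 9 XOR 13 = 4 < 9 — winning move (to 4).
  15: 15 XOR 13 = 2 < 15 — winning move (to 2).
That gives 5 winning moves.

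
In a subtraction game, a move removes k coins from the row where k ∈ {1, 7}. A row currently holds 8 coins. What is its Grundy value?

0

Compute g(0), g(1), … for moves {1, 7}:
g(0) = mex{} = 0
g(1) = mex{0} = 1
g(2) = mex{1} = 0
g(3) = mex{0} = 1
g(4) = mex{1} = 0
g(5) = mex{0} = 1
g(6) = mex{1} = 0
g(7) = mex{0} = 1
g(8) = mex{1} = 0
So g(8) = 0.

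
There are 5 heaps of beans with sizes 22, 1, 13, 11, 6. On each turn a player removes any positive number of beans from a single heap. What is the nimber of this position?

Nim-sum: 22 ⊕ 1 ⊕ 13 ⊕ 11 ⊕ 6 = 23.

23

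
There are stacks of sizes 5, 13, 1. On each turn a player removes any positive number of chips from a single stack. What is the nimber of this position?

9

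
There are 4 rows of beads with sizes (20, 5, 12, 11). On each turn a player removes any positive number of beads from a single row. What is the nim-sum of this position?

22

Nim-sum: 20 XOR 5 XOR 12 XOR 11 = 22.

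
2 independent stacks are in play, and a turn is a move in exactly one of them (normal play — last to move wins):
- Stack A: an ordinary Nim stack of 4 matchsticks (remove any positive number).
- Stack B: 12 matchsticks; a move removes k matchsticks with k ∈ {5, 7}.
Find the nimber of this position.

Stack A is a plain Nim stack of size 4, so its Grundy value is 4.
Grundy values for stack B (subtraction set {5, 7}):
g(0) = mex{} = 0
g(1) = mex{} = 0
g(2) = mex{} = 0
g(3) = mex{} = 0
g(4) = mex{} = 0
g(5) = mex{0} = 1
g(6) = mex{0} = 1
g(7) = mex{0} = 1
g(8) = mex{0} = 1
g(9) = mex{0} = 1
g(10) = mex{0,1} = 2
g(11) = mex{0,1} = 2
g(12) = mex{1} = 0
So g(12) = 0.
The value of a disjunctive sum is the nim-sum of the parts.
Combined value = 4 XOR 0 = 4.

4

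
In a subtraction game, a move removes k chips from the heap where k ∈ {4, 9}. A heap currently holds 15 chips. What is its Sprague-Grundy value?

Grundy values for subtraction set {4, 9}:
k:     0  1  2  3  4  5  6  7  8  9 10 11 12 13 14 15
g(k):  0  0  0  0  1  1  1  1  0  2  2  2  1  0  0  0
So g(15) = 0.

0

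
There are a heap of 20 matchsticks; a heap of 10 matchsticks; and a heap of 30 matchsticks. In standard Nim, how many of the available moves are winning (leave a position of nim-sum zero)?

Compute the nim-sum pairwise:
20 ^ 10 = 30
30 ^ 30 = 0
The nim-sum is already 0, so every move leaves a nonzero nim-sum — there are no winning moves.

0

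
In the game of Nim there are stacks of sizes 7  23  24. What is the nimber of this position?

8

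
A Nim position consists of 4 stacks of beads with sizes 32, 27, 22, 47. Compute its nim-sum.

2

Compute the nim-sum pairwise:
32 ^ 27 = 59
59 ^ 22 = 45
45 ^ 47 = 2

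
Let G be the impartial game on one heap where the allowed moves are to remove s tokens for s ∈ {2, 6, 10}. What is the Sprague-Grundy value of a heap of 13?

Compute g(0), g(1), … for moves {2, 6, 10}:
k:     0  1  2  3  4  5  6  7  8  9 10 11 12 13
g(k):  0  0  1  1  0  0  1  1  0  0  1  1  0  0
So g(13) = 0.

0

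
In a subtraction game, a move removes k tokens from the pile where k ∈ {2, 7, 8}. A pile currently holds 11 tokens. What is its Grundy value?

Build the Grundy sequence with g(k) = mex{g(k−s) : s ∈ {2, 7, 8}, s ≤ k}:
k:     0  1  2  3  4  5  6  7  8  9 10 11
g(k):  0  0  1  1  0  0  1  1  2  2  0  3
So g(11) = 3.

3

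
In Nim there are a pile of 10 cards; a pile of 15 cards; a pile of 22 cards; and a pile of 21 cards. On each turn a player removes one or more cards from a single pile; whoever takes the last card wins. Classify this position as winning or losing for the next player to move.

Winning position

Bitwise XOR of the heap sizes:
  01010  (10)
  01111  (15)
  10110  (22)
  10101  (21)
  -----
  00110  (6)
The nim-sum is 6 ≠ 0, so this is an N-position: the player to move can win.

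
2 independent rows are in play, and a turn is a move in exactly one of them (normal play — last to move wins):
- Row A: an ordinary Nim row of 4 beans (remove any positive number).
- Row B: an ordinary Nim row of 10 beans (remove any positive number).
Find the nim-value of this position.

14

Row A is a plain Nim row of size 4, so its Grundy value is 4.
Row B is a plain Nim row of size 10, so its Grundy value is 10.
By the Sprague-Grundy theorem, the Grundy value of a sum of independent games is the XOR of the component values.
Combined value = 4 XOR 10 = 14.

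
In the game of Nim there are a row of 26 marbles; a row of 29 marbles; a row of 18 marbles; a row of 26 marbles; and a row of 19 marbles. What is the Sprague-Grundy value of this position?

Nim-sum: 26 ^ 29 ^ 18 ^ 26 ^ 19 = 28.

28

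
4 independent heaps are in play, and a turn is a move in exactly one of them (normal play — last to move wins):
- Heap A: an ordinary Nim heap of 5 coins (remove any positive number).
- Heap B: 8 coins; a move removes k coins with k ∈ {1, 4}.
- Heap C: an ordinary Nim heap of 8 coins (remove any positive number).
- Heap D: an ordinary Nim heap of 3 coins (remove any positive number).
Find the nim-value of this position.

Heap A is a plain Nim heap of size 5, so its Grundy value is 5.
For heap B, compute g(0), g(1), … with moves {1, 4}:
g(0) = mex{} = 0
g(1) = mex{0} = 1
g(2) = mex{1} = 0
g(3) = mex{0} = 1
g(4) = mex{0,1} = 2
g(5) = mex{1,2} = 0
g(6) = mex{0} = 1
g(7) = mex{1} = 0
g(8) = mex{0,2} = 1
So g(8) = 1.
Heap C is a plain Nim heap of size 8, so its Grundy value is 8.
Heap D is a plain Nim heap of size 3, so its Grundy value is 3.
The value of a disjunctive sum is the nim-sum of the parts.
Combined value = 5 ⊕ 1 ⊕ 8 ⊕ 3 = 15.

15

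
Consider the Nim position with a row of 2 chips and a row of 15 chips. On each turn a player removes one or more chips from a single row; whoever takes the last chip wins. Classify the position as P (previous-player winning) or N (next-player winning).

Nim-sum: 2 XOR 15 = 13.
The nim-sum is 13 ≠ 0, so this is an N-position: the player to move can win.

N-position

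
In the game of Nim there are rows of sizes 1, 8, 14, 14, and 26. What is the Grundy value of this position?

19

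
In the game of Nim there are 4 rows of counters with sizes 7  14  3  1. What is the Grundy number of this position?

11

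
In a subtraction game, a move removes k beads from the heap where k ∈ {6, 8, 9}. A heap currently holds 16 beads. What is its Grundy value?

0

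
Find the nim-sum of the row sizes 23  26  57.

52

Bitwise XOR of the heap sizes:
  010111  (23)
  011010  (26)
  111001  (57)
  ------
  110100  (52)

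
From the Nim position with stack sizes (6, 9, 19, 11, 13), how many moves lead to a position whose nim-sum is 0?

1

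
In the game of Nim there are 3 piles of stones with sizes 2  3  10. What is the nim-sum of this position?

11

Write each in binary and XOR column by column:
  0010  (2)
  0011  (3)
  1010  (10)
  ----
  1011  (11)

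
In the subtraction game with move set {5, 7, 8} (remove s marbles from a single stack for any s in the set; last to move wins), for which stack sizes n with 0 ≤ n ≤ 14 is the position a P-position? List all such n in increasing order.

0, 1, 2, 3, 4, 13, 14

Build the Grundy sequence with g(k) = mex{g(k−s) : s ∈ {5, 7, 8}, s ≤ k}:
g(0) = mex{} = 0
g(1) = mex{} = 0
g(2) = mex{} = 0
g(3) = mex{} = 0
g(4) = mex{} = 0
g(5) = mex{0} = 1
g(6) = mex{0} = 1
g(7) = mex{0} = 1
g(8) = mex{0} = 1
g(9) = mex{0} = 1
g(10) = mex{0,1} = 2
g(11) = mex{0,1} = 2
g(12) = mex{0,1} = 2
g(13) = mex{1} = 0
g(14) = mex{1} = 0
The P-positions (g = 0) in 0..14 are 0, 1, 2, 3, 4, 13, 14.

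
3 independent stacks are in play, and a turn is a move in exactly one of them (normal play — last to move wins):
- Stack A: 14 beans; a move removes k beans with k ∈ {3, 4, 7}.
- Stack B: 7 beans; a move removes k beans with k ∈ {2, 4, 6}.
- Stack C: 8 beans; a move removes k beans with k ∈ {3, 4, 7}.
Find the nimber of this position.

For stack A, compute g(0), g(1), … with moves {3, 4, 7}:
k:     0  1  2  3  4  5  6  7  8  9 10 11 12 13 14
g(k):  0  0  0  1  1  1  2  2  2  3  0  0  0  1  1
So g(14) = 1.
For stack B, compute g(0), g(1), … with moves {2, 4, 6}:
g(0) = mex{} = 0
g(1) = mex{} = 0
g(2) = mex{0} = 1
g(3) = mex{0} = 1
g(4) = mex{0,1} = 2
g(5) = mex{0,1} = 2
g(6) = mex{0,1,2} = 3
g(7) = mex{0,1,2} = 3
So g(7) = 3.
Build the Grundy sequence for stack C with g(k) = mex{g(k−s) : s ∈ {3, 4, 7}, s ≤ k}:
k:     0  1  2  3  4  5  6  7  8
g(k):  0  0  0  1  1  1  2  2  2
So g(8) = 2.
The value of a disjunctive sum is the nim-sum of the parts.
Combined value = 1 XOR 3 XOR 2 = 0.

0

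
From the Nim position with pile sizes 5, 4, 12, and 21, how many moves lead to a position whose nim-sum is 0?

1

Compute the nim-sum pairwise:
5 XOR 4 = 1
1 XOR 12 = 13
13 XOR 21 = 24
The overall nim-sum is X = 24. A pile of size p has a winning move iff p XOR X < p (reduce it to p XOR X).
  5: 5 XOR 24 = 29 ≥ 5 — no move.
  4: 4 XOR 24 = 28 ≥ 4 — no move.
  12: 12 XOR 24 = 20 ≥ 12 — no move.
  21: 21 XOR 24 = 13 < 21 — winning move (to 13).
That gives 1 winning move.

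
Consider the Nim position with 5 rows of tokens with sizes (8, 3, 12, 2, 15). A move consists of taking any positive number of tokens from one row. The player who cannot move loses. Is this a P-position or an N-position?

Nim-sum: 8 ⊕ 3 ⊕ 12 ⊕ 2 ⊕ 15 = 10.
The nim-sum is 10 ≠ 0, so this is an N-position: the player to move can win.

N-position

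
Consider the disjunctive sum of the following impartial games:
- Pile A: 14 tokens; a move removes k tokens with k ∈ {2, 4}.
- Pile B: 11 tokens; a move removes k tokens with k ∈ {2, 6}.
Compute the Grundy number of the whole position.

0

For pile A, compute g(0), g(1), … with moves {2, 4}:
g(0) = mex{} = 0
g(1) = mex{} = 0
g(2) = mex{0} = 1
g(3) = mex{0} = 1
g(4) = mex{0,1} = 2
g(5) = mex{0,1} = 2
g(6) = mex{1,2} = 0
g(7) = mex{1,2} = 0
g(8) = mex{0,2} = 1
g(9) = mex{0,2} = 1
g(10) = mex{0,1} = 2
g(11) = mex{0,1} = 2
g(12) = mex{1,2} = 0
g(13) = mex{1,2} = 0
g(14) = mex{0,2} = 1
So g(14) = 1.
Grundy values for pile B (subtraction set {2, 6}):
k:     0  1  2  3  4  5  6  7  8  9 10 11
g(k):  0  0  1  1  0  0  1  1  0  0  1  1
So g(11) = 1.
By the Sprague-Grundy theorem, the Grundy value of a sum of independent games is the XOR of the component values.
Combined value = 1 ⊕ 1 = 0.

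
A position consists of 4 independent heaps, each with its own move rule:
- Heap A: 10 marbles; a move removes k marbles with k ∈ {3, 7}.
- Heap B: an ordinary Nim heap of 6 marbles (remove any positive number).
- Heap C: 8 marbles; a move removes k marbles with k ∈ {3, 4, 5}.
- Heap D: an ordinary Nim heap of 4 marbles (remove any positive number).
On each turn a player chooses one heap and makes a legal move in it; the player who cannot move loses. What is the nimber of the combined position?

Build the Grundy sequence for heap A with g(k) = mex{g(k−s) : s ∈ {3, 7}, s ≤ k}:
g(0) = mex{} = 0
g(1) = mex{} = 0
g(2) = mex{} = 0
g(3) = mex{0} = 1
g(4) = mex{0} = 1
g(5) = mex{0} = 1
g(6) = mex{1} = 0
g(7) = mex{0,1} = 2
g(8) = mex{0,1} = 2
g(9) = mex{0} = 1
g(10) = mex{1,2} = 0
So g(10) = 0.
Heap B is a plain Nim heap of size 6, so its Grundy value is 6.
For heap C, compute g(0), g(1), … with moves {3, 4, 5}:
k:     0  1  2  3  4  5  6  7  8
g(k):  0  0  0  1  1  1  2  2  0
So g(8) = 0.
Heap D is a plain Nim heap of size 4, so its Grundy value is 4.
The value of a disjunctive sum is the nim-sum of the parts.
Combined value = 0 ⊕ 6 ⊕ 0 ⊕ 4 = 2.

2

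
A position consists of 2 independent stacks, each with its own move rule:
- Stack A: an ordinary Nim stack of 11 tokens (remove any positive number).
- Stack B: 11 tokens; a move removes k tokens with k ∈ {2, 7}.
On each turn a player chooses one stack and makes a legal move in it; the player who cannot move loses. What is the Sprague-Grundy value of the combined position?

10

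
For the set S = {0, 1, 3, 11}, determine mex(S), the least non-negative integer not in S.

2

The values 0, 1 are all present; 2 is the first non-negative integer missing from the set.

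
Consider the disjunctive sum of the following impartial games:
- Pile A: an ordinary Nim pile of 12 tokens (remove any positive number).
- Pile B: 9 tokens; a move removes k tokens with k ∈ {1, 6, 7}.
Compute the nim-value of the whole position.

Pile A is a plain Nim pile of size 12, so its Grundy value is 12.
Grundy values for pile B (subtraction set {1, 6, 7}):
k:     0  1  2  3  4  5  6  7  8  9
g(k):  0  1  0  1  0  1  2  3  2  3
So g(9) = 3.
The value of a disjunctive sum is the nim-sum of the parts.
Combined value = 12 XOR 3 = 15.

15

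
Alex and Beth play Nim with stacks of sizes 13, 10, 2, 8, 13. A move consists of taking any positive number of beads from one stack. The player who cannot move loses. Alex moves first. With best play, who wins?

Write each in binary and XOR column by column:
  1101  (13)
  1010  (10)
  0010  (2)
  1000  (8)
  1101  (13)
  ----
  0000  (0)
The nim-sum is 0, so this is a P-position: the player to move is in a losing position under optimal play; Alex is about to move from it and so loses — Beth wins.

Beth wins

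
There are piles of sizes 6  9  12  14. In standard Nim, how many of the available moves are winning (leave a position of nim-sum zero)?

3

Write each in binary and XOR column by column:
  0110  (6)
  1001  (9)
  1100  (12)
  1110  (14)
  ----
  1101  (13)
The overall nim-sum is X = 13. A pile of size p has a winning move iff p XOR X < p (reduce it to p XOR X).
  6: 6 XOR 13 = 11 ≥ 6 — no move.
  9: 9 XOR 13 = 4 < 9 — winning move (to 4).
  12: 12 XOR 13 = 1 < 12 — winning move (to 1).
  14: 14 XOR 13 = 3 < 14 — winning move (to 3).
That gives 3 winning moves.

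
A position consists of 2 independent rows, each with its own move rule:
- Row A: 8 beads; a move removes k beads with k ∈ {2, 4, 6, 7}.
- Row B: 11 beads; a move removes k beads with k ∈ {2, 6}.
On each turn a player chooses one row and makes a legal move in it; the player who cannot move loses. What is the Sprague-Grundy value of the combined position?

5

Grundy values for row A (subtraction set {2, 4, 6, 7}):
k:     0  1  2  3  4  5  6  7  8
g(k):  0  0  1  1  2  2  3  3  4
So g(8) = 4.
Build the Grundy sequence for row B with g(k) = mex{g(k−s) : s ∈ {2, 6}, s ≤ k}:
k:     0  1  2  3  4  5  6  7  8  9 10 11
g(k):  0  0  1  1  0  0  1  1  0  0  1  1
So g(11) = 1.
By the Sprague-Grundy theorem, the Grundy value of a sum of independent games is the XOR of the component values.
Combined value = 4 ⊕ 1 = 5.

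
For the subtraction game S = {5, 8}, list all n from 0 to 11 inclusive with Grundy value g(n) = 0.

Build the Grundy sequence with g(k) = mex{g(k−s) : s ∈ {5, 8}, s ≤ k}:
k:     0  1  2  3  4  5  6  7  8  9 10 11
g(k):  0  0  0  0  0  1  1  1  1  1  2  2
The P-positions (g = 0) in 0..11 are 0, 1, 2, 3, 4.

0, 1, 2, 3, 4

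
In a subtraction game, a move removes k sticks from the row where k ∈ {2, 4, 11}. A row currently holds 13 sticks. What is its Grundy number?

Compute g(0), g(1), … for moves {2, 4, 11}:
k:     0  1  2  3  4  5  6  7  8  9 10 11 12 13
g(k):  0  0  1  1  2  2  0  0  1  1  2  2  3  0
So g(13) = 0.

0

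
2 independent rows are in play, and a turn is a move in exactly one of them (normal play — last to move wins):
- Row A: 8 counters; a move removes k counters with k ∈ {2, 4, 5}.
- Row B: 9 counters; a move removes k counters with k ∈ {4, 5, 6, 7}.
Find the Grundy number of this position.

2

Grundy values for row A (subtraction set {2, 4, 5}):
k:     0  1  2  3  4  5  6  7  8
g(k):  0  0  1  1  2  2  3  0  0
So g(8) = 0.
For row B, compute g(0), g(1), … with moves {4, 5, 6, 7}:
k:     0  1  2  3  4  5  6  7  8  9
g(k):  0  0  0  0  1  1  1  1  2  2
So g(9) = 2.
The value of a disjunctive sum is the nim-sum of the parts.
Combined value = 0 ⊕ 2 = 2.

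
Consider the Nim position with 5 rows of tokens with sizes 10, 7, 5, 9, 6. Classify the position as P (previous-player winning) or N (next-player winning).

N-position

Compute the nim-sum pairwise:
10 ^ 7 = 13
13 ^ 5 = 8
8 ^ 9 = 1
1 ^ 6 = 7
The nim-sum is 7 ≠ 0, so this is an N-position: the player to move can win.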